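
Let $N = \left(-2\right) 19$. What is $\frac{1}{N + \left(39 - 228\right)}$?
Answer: $- \frac{1}{227} \approx -0.0044053$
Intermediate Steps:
$N = -38$
$\frac{1}{N + \left(39 - 228\right)} = \frac{1}{-38 + \left(39 - 228\right)} = \frac{1}{-38 - 189} = \frac{1}{-227} = - \frac{1}{227}$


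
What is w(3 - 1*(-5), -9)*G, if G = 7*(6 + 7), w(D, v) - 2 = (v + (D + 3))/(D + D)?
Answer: 1547/8 ≈ 193.38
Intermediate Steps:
w(D, v) = 2 + (3 + D + v)/(2*D) (w(D, v) = 2 + (v + (D + 3))/(D + D) = 2 + (v + (3 + D))/((2*D)) = 2 + (3 + D + v)*(1/(2*D)) = 2 + (3 + D + v)/(2*D))
G = 91 (G = 7*13 = 91)
w(3 - 1*(-5), -9)*G = ((3 - 9 + 5*(3 - 1*(-5)))/(2*(3 - 1*(-5))))*91 = ((3 - 9 + 5*(3 + 5))/(2*(3 + 5)))*91 = ((1/2)*(3 - 9 + 5*8)/8)*91 = ((1/2)*(1/8)*(3 - 9 + 40))*91 = ((1/2)*(1/8)*34)*91 = (17/8)*91 = 1547/8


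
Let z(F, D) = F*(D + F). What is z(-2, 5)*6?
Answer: -36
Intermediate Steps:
z(-2, 5)*6 = -2*(5 - 2)*6 = -2*3*6 = -6*6 = -36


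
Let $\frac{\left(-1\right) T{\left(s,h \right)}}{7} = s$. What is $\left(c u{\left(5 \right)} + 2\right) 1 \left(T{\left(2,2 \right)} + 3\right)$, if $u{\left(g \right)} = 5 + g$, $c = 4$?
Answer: $-462$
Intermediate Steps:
$T{\left(s,h \right)} = - 7 s$
$\left(c u{\left(5 \right)} + 2\right) 1 \left(T{\left(2,2 \right)} + 3\right) = \left(4 \left(5 + 5\right) + 2\right) 1 \left(\left(-7\right) 2 + 3\right) = \left(4 \cdot 10 + 2\right) 1 \left(-14 + 3\right) = \left(40 + 2\right) 1 \left(-11\right) = 42 \cdot 1 \left(-11\right) = 42 \left(-11\right) = -462$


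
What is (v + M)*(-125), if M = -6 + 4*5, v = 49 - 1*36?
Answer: -3375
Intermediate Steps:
v = 13 (v = 49 - 36 = 13)
M = 14 (M = -6 + 20 = 14)
(v + M)*(-125) = (13 + 14)*(-125) = 27*(-125) = -3375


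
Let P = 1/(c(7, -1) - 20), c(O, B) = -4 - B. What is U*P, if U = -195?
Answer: 195/23 ≈ 8.4783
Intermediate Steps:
P = -1/23 (P = 1/((-4 - 1*(-1)) - 20) = 1/((-4 + 1) - 20) = 1/(-3 - 20) = 1/(-23) = -1/23 ≈ -0.043478)
U*P = -195*(-1/23) = 195/23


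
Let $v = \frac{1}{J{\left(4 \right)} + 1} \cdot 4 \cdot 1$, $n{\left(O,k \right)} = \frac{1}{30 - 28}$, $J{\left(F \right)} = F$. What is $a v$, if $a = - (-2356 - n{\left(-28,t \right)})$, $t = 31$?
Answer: $\frac{9426}{5} \approx 1885.2$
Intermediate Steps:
$n{\left(O,k \right)} = \frac{1}{2}$
$v = \frac{4}{5}$ ($v = \frac{1}{4 + 1} \cdot 4 \cdot 1 = \frac{1}{5} \cdot 4 \cdot 1 = \frac{4}{5} \cdot 1 = \frac{4}{5} \approx 0.8$)
$a = \frac{4713}{2}$ ($a = - (-2356 - \frac{1}{2}) = \left(-1\right) \left(- \frac{4713}{2}\right) = \frac{4713}{2} \approx 2356.5$)
$a v = \frac{4713}{2} \cdot \frac{4}{5} = \frac{9426}{5}$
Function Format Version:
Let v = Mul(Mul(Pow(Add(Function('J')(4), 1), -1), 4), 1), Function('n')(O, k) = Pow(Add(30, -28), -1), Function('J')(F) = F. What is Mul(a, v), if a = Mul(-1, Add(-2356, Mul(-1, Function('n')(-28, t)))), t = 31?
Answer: Rational(9426, 5) ≈ 1885.2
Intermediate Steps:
Function('n')(O, k) = Rational(1, 2) (Function('n')(O, k) = Pow(2, -1) = Rational(1, 2))
v = Rational(4, 5) (v = Mul(Mul(Pow(Add(4, 1), -1), 4), 1) = Mul(Mul(Pow(5, -1), 4), 1) = Mul(Mul(Rational(1, 5), 4), 1) = Mul(Rational(4, 5), 1) = Rational(4, 5) ≈ 0.80000)
a = Rational(4713, 2) (a = Mul(-1, Add(-2356, Mul(-1, Rational(1, 2)))) = Mul(-1, Add(-2356, Rational(-1, 2))) = Mul(-1, Rational(-4713, 2)) = Rational(4713, 2) ≈ 2356.5)
Mul(a, v) = Mul(Rational(4713, 2), Rational(4, 5)) = Rational(9426, 5)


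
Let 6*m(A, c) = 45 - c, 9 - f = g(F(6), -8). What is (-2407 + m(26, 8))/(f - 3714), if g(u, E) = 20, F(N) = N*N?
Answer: 2881/4470 ≈ 0.64452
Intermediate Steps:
F(N) = N**2
f = -11 (f = 9 - 1*20 = 9 - 20 = -11)
m(A, c) = 15/2 - c/6 (m(A, c) = (45 - c)/6 = 15/2 - c/6)
(-2407 + m(26, 8))/(f - 3714) = (-2407 + (15/2 - 1/6*8))/(-11 - 3714) = (-2407 + (15/2 - 4/3))/(-3725) = (-2407 + 37/6)*(-1/3725) = -14405/6*(-1/3725) = 2881/4470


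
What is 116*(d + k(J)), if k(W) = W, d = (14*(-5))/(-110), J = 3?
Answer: 4640/11 ≈ 421.82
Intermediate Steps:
d = 7/11 (d = -70*(-1/110) = 7/11 ≈ 0.63636)
116*(d + k(J)) = 116*(7/11 + 3) = 116*(40/11) = 4640/11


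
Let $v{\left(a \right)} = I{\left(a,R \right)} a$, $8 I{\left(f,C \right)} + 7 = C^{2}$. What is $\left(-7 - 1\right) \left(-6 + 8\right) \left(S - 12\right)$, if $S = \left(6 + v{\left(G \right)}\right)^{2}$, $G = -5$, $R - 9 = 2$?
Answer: $-67929$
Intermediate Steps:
$R = 11$ ($R = 9 + 2 = 11$)
$I{\left(f,C \right)} = - \frac{7}{8} + \frac{C^{2}}{8}$
$v{\left(a \right)} = \frac{57 a}{4}$ ($v{\left(a \right)} = \left(- \frac{7}{8} + \frac{11^{2}}{8}\right) a = \left(- \frac{7}{8} + \frac{1}{8} \cdot 121\right) a = \left(- \frac{7}{8} + \frac{121}{8}\right) a = \frac{57 a}{4}$)
$S = \frac{68121}{16}$ ($S = \left(6 + \frac{57}{4} \left(-5\right)\right)^{2} = \left(6 - \frac{285}{4}\right)^{2} = \left(- \frac{261}{4}\right)^{2} = \frac{68121}{16} \approx 4257.6$)
$\left(-7 - 1\right) \left(-6 + 8\right) \left(S - 12\right) = \left(-7 - 1\right) \left(-6 + 8\right) \left(\frac{68121}{16} - 12\right) = \left(-8\right) 2 \cdot \frac{67929}{16} = \left(-16\right) \frac{67929}{16} = -67929$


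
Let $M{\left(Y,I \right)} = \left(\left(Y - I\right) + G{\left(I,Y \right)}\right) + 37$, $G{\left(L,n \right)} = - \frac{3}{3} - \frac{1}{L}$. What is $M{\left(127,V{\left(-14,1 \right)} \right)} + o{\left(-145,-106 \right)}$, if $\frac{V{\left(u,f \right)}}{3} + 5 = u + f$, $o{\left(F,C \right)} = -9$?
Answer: $\frac{11233}{54} \approx 208.02$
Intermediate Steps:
$V{\left(u,f \right)} = -15 + 3 f + 3 u$ ($V{\left(u,f \right)} = -15 + 3 \left(u + f\right) = -15 + 3 \left(f + u\right) = -15 + \left(3 f + 3 u\right) = -15 + 3 f + 3 u$)
$G{\left(L,n \right)} = -1 - \frac{1}{L}$ ($G{\left(L,n \right)} = \left(-3\right) \frac{1}{3} - \frac{1}{L} = -1 - \frac{1}{L}$)
$M{\left(Y,I \right)} = 37 + Y - I + \frac{-1 - I}{I}$ ($M{\left(Y,I \right)} = \left(\left(Y - I\right) + \frac{-1 - I}{I}\right) + 37 = \left(Y - I + \frac{-1 - I}{I}\right) + 37 = 37 + Y - I + \frac{-1 - I}{I}$)
$M{\left(127,V{\left(-14,1 \right)} \right)} + o{\left(-145,-106 \right)} = \left(36 + 127 - \left(-15 + 3 \cdot 1 + 3 \left(-14\right)\right) - \frac{1}{-15 + 3 \cdot 1 + 3 \left(-14\right)}\right) - 9 = \left(36 + 127 - \left(-15 + 3 - 42\right) - \frac{1}{-15 + 3 - 42}\right) - 9 = \left(36 + 127 - -54 - \frac{1}{-54}\right) - 9 = \left(36 + 127 + 54 - - \frac{1}{54}\right) - 9 = \left(36 + 127 + 54 + \frac{1}{54}\right) - 9 = \frac{11719}{54} - 9 = \frac{11233}{54}$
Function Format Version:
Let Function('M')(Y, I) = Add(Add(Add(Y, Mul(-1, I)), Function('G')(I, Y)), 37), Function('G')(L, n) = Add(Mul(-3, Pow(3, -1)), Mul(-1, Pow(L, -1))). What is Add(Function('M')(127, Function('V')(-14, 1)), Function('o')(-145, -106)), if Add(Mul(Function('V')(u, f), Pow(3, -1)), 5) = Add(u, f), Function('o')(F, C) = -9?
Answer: Rational(11233, 54) ≈ 208.02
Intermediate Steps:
Function('V')(u, f) = Add(-15, Mul(3, f), Mul(3, u)) (Function('V')(u, f) = Add(-15, Mul(3, Add(u, f))) = Add(-15, Mul(3, Add(f, u))) = Add(-15, Add(Mul(3, f), Mul(3, u))) = Add(-15, Mul(3, f), Mul(3, u)))
Function('G')(L, n) = Add(-1, Mul(-1, Pow(L, -1))) (Function('G')(L, n) = Add(Mul(-3, Rational(1, 3)), Mul(-1, Pow(L, -1))) = Add(-1, Mul(-1, Pow(L, -1))))
Function('M')(Y, I) = Add(37, Y, Mul(-1, I), Mul(Pow(I, -1), Add(-1, Mul(-1, I)))) (Function('M')(Y, I) = Add(Add(Add(Y, Mul(-1, I)), Mul(Pow(I, -1), Add(-1, Mul(-1, I)))), 37) = Add(Add(Y, Mul(-1, I), Mul(Pow(I, -1), Add(-1, Mul(-1, I)))), 37) = Add(37, Y, Mul(-1, I), Mul(Pow(I, -1), Add(-1, Mul(-1, I)))))
Add(Function('M')(127, Function('V')(-14, 1)), Function('o')(-145, -106)) = Add(Add(36, 127, Mul(-1, Add(-15, Mul(3, 1), Mul(3, -14))), Mul(-1, Pow(Add(-15, Mul(3, 1), Mul(3, -14)), -1))), -9) = Add(Add(36, 127, Mul(-1, Add(-15, 3, -42)), Mul(-1, Pow(Add(-15, 3, -42), -1))), -9) = Add(Add(36, 127, Mul(-1, -54), Mul(-1, Pow(-54, -1))), -9) = Add(Add(36, 127, 54, Mul(-1, Rational(-1, 54))), -9) = Add(Add(36, 127, 54, Rational(1, 54)), -9) = Add(Rational(11719, 54), -9) = Rational(11233, 54)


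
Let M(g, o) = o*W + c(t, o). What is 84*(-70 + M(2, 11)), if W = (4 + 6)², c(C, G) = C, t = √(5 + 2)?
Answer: 86520 + 84*√7 ≈ 86742.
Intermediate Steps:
t = √7 ≈ 2.6458
W = 100 (W = 10² = 100)
M(g, o) = √7 + 100*o (M(g, o) = o*100 + √7 = 100*o + √7 = √7 + 100*o)
84*(-70 + M(2, 11)) = 84*(-70 + (√7 + 100*11)) = 84*(-70 + (√7 + 1100)) = 84*(-70 + (1100 + √7)) = 84*(1030 + √7) = 86520 + 84*√7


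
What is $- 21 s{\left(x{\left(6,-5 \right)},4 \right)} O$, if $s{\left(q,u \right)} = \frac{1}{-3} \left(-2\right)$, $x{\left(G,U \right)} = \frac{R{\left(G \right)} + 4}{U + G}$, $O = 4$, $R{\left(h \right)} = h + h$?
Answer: $-56$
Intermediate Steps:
$R{\left(h \right)} = 2 h$
$x{\left(G,U \right)} = \frac{4 + 2 G}{G + U}$ ($x{\left(G,U \right)} = \frac{2 G + 4}{U + G} = \frac{4 + 2 G}{G + U}$)
$s{\left(q,u \right)} = \frac{2}{3}$ ($s{\left(q,u \right)} = \left(- \frac{1}{3}\right) \left(-2\right) = \frac{2}{3}$)
$- 21 s{\left(x{\left(6,-5 \right)},4 \right)} O = \left(-21\right) \frac{2}{3} \cdot 4 = \left(-14\right) 4 = -56$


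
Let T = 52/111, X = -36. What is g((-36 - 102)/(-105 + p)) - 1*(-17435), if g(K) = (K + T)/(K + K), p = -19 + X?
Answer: 267081149/15318 ≈ 17436.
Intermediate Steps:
T = 52/111 (T = 52*(1/111) = 52/111 ≈ 0.46847)
p = -55 (p = -19 - 36 = -55)
g(K) = (52/111 + K)/(2*K) (g(K) = (K + 52/111)/(K + K) = (52/111 + K)/((2*K)) = (52/111 + K)*(1/(2*K)) = (52/111 + K)/(2*K))
g((-36 - 102)/(-105 + p)) - 1*(-17435) = (52 + 111*((-36 - 102)/(-105 - 55)))/(222*(((-36 - 102)/(-105 - 55)))) - 1*(-17435) = (52 + 111*(-138/(-160)))/(222*((-138/(-160)))) + 17435 = (52 + 111*(-138*(-1/160)))/(222*((-138*(-1/160)))) + 17435 = (52 + 111*(69/80))/(222*(69/80)) + 17435 = (1/222)*(80/69)*(52 + 7659/80) + 17435 = (1/222)*(80/69)*(11819/80) + 17435 = 11819/15318 + 17435 = 267081149/15318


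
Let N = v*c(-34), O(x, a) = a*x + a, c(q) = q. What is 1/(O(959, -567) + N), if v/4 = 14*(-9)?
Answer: -1/527184 ≈ -1.8969e-6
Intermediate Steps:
v = -504 (v = 4*(14*(-9)) = 4*(-126) = -504)
O(x, a) = a + a*x
N = 17136 (N = -504*(-34) = 17136)
1/(O(959, -567) + N) = 1/(-567*(1 + 959) + 17136) = 1/(-567*960 + 17136) = 1/(-544320 + 17136) = 1/(-527184) = -1/527184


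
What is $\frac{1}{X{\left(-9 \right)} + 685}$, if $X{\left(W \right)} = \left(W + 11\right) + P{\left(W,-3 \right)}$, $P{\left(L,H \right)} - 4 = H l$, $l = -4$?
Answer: $\frac{1}{703} \approx 0.0014225$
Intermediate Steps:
$P{\left(L,H \right)} = 4 - 4 H$ ($P{\left(L,H \right)} = 4 + H \left(-4\right) = 4 - 4 H$)
$X{\left(W \right)} = 27 + W$ ($X{\left(W \right)} = \left(W + 11\right) + \left(4 - -12\right) = \left(11 + W\right) + \left(4 + 12\right) = \left(11 + W\right) + 16 = 27 + W$)
$\frac{1}{X{\left(-9 \right)} + 685} = \frac{1}{\left(27 - 9\right) + 685} = \frac{1}{18 + 685} = \frac{1}{703}$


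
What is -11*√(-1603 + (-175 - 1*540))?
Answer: -11*I*√2318 ≈ -529.6*I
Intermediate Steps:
-11*√(-1603 + (-175 - 1*540)) = -11*√(-1603 + (-175 - 540)) = -11*√(-1603 - 715) = -11*I*√2318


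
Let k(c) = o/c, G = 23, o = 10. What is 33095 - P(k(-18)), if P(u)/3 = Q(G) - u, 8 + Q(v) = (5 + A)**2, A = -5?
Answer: 99352/3 ≈ 33117.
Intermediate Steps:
k(c) = 10/c
Q(v) = -8 (Q(v) = -8 + (5 - 5)**2 = -8 + 0**2 = -8 + 0 = -8)
P(u) = -24 - 3*u (P(u) = 3*(-8 - u) = -24 - 3*u)
33095 - P(k(-18)) = 33095 - (-24 - 30/(-18)) = 33095 - (-24 - 30*(-1)/18) = 33095 - (-24 - 3*(-5/9)) = 33095 - (-24 + 5/3) = 33095 - 1*(-67/3) = 33095 + 67/3 = 99352/3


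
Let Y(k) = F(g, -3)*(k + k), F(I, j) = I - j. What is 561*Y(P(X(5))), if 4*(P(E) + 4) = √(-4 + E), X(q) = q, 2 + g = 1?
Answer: -8415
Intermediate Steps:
g = -1 (g = -2 + 1 = -1)
P(E) = -4 + √(-4 + E)/4
Y(k) = 4*k (Y(k) = (-1 - 1*(-3))*(k + k) = (-1 + 3)*(2*k) = 2*(2*k) = 4*k)
561*Y(P(X(5))) = 561*(4*(-4 + √(-4 + 5)/4)) = 561*(4*(-4 + √1/4)) = 561*(4*(-4 + (¼)*1)) = 561*(4*(-4 + ¼)) = 561*(4*(-15/4)) = 561*(-15) = -8415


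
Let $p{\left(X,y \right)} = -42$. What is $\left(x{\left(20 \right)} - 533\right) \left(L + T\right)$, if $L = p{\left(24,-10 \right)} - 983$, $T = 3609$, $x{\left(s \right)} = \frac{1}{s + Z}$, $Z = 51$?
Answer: $- \frac{97783728}{71} \approx -1.3772 \cdot 10^{6}$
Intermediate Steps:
$x{\left(s \right)} = \frac{1}{51 + s}$ ($x{\left(s \right)} = \frac{1}{s + 51} = \frac{1}{51 + s}$)
$L = -1025$ ($L = -42 - 983 = -1025$)
$\left(x{\left(20 \right)} - 533\right) \left(L + T\right) = \left(\frac{1}{51 + 20} - 533\right) \left(-1025 + 3609\right) = \left(\frac{1}{71} - 533\right) 2584 = \left(- \frac{37842}{71}\right) 2584 = - \frac{97783728}{71}$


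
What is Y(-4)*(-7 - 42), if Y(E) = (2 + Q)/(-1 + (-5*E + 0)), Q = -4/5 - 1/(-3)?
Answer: -1127/285 ≈ -3.9544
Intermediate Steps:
Q = -7/15 (Q = -4*1/5 - 1*(-1/3) = -4/5 + 1/3 = -7/15 ≈ -0.46667)
Y(E) = 23/(15*(-1 - 5*E)) (Y(E) = (2 - 7/15)/(-1 + (-5*E + 0)) = 23/(15*(-1 - 5*E)))
Y(-4)*(-7 - 42) = (-23/(15 + 75*(-4)))*(-7 - 42) = -23/(15 - 300)*(-49) = -23/(-285)*(-49) = -23*(-1/285)*(-49) = (23/285)*(-49) = -1127/285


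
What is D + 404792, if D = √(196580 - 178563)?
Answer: 404792 + √18017 ≈ 4.0493e+5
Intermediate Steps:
D = √18017 ≈ 134.23
D + 404792 = √18017 + 404792 = 404792 + √18017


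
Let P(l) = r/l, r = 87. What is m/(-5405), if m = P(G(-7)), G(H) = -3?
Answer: 29/5405 ≈ 0.0053654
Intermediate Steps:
P(l) = 87/l
m = -29 (m = 87/(-3) = 87*(-1/3) = -29)
m/(-5405) = -29/(-5405) = -29*(-1/5405) = 29/5405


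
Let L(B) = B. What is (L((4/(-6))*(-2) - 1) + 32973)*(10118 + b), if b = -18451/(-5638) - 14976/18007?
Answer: 16939427487487740/50761733 ≈ 3.3370e+8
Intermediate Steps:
b = 247812469/101523466 (b = -18451*(-1/5638) - 14976*1/18007 = 18451/5638 - 14976/18007 = 247812469/101523466 ≈ 2.4409)
(L((4/(-6))*(-2) - 1) + 32973)*(10118 + b) = (((4/(-6))*(-2) - 1) + 32973)*(10118 + 247812469/101523466) = (((4*(-⅙))*(-2) - 1) + 32973)*(1027462241457/101523466) = ((-⅔*(-2) - 1) + 32973)*(1027462241457/101523466) = ((4/3 - 1) + 32973)*(1027462241457/101523466) = (⅓ + 32973)*(1027462241457/101523466) = (98920/3)*(1027462241457/101523466) = 16939427487487740/50761733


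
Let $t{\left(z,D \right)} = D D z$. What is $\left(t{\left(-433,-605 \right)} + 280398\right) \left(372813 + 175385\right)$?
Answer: $-86729543264546$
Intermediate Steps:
$t{\left(z,D \right)} = z D^{2}$ ($t{\left(z,D \right)} = D^{2} z = z D^{2}$)
$\left(t{\left(-433,-605 \right)} + 280398\right) \left(372813 + 175385\right) = \left(- 433 \left(-605\right)^{2} + 280398\right) \left(372813 + 175385\right) = \left(\left(-433\right) 366025 + 280398\right) 548198 = \left(-158488825 + 280398\right) 548198 = \left(-158208427\right) 548198 = -86729543264546$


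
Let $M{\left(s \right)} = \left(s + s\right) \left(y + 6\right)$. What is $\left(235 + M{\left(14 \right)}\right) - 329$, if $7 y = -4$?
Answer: $58$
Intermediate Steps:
$y = - \frac{4}{7}$ ($y = \frac{1}{7} \left(-4\right) = - \frac{4}{7} \approx -0.57143$)
$M{\left(s \right)} = \frac{76 s}{7}$ ($M{\left(s \right)} = \left(s + s\right) \left(- \frac{4}{7} + 6\right) = 2 s \frac{38}{7} = \frac{76 s}{7}$)
$\left(235 + M{\left(14 \right)}\right) - 329 = \left(235 + \frac{76}{7} \cdot 14\right) - 329 = \left(235 + 152\right) - 329 = 387 - 329 = 58$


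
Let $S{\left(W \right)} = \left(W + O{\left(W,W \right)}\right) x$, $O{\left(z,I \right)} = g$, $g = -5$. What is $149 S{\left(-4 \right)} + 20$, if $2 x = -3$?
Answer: $\frac{4063}{2} \approx 2031.5$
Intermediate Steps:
$x = - \frac{3}{2}$ ($x = \frac{1}{2} \left(-3\right) = - \frac{3}{2} \approx -1.5$)
$O{\left(z,I \right)} = -5$
$S{\left(W \right)} = \frac{15}{2} - \frac{3 W}{2}$ ($S{\left(W \right)} = \left(W - 5\right) \left(- \frac{3}{2}\right) = \left(-5 + W\right) \left(- \frac{3}{2}\right) = \frac{15}{2} - \frac{3 W}{2}$)
$149 S{\left(-4 \right)} + 20 = 149 \left(\frac{15}{2} - -6\right) + 20 = 149 \left(\frac{15}{2} + 6\right) + 20 = 149 \cdot \frac{27}{2} + 20 = \frac{4023}{2} + 20 = \frac{4063}{2}$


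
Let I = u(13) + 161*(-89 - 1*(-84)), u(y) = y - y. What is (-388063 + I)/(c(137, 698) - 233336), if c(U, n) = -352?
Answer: 97217/58422 ≈ 1.6640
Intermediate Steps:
u(y) = 0
I = -805 (I = 0 + 161*(-89 - 1*(-84)) = 0 + 161*(-89 + 84) = 0 + 161*(-5) = 0 - 805 = -805)
(-388063 + I)/(c(137, 698) - 233336) = (-388063 - 805)/(-352 - 233336) = -388868/(-233688) = -388868*(-1/233688) = 97217/58422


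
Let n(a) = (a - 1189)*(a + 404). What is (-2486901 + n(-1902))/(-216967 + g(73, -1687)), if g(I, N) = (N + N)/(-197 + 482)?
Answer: -610873845/61838969 ≈ -9.8785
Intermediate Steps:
g(I, N) = 2*N/285 (g(I, N) = (2*N)/285 = (2*N)*(1/285) = 2*N/285)
n(a) = (-1189 + a)*(404 + a)
(-2486901 + n(-1902))/(-216967 + g(73, -1687)) = (-2486901 + (-480356 + (-1902)**2 - 785*(-1902)))/(-216967 + (2/285)*(-1687)) = (-2486901 + (-480356 + 3617604 + 1493070))/(-216967 - 3374/285) = (-2486901 + 4630318)/(-61838969/285) = 2143417*(-285/61838969) = -610873845/61838969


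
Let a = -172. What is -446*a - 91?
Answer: 76621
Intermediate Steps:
-446*a - 91 = -446*(-172) - 91 = 76712 - 91 = 76621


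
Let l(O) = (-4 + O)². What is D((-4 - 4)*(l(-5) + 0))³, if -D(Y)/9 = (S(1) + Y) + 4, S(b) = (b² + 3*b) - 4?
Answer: 194708598336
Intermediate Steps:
S(b) = -4 + b² + 3*b
D(Y) = -36 - 9*Y (D(Y) = -9*(((-4 + 1² + 3*1) + Y) + 4) = -9*(((-4 + 1 + 3) + Y) + 4) = -9*((0 + Y) + 4) = -9*(Y + 4) = -9*(4 + Y) = -36 - 9*Y)
D((-4 - 4)*(l(-5) + 0))³ = (-36 - 9*(-4 - 4)*((-4 - 5)² + 0))³ = (-36 - (-72)*((-9)² + 0))³ = (-36 - (-72)*(81 + 0))³ = (-36 - (-72)*81)³ = (-36 - 9*(-648))³ = (-36 + 5832)³ = 5796³ = 194708598336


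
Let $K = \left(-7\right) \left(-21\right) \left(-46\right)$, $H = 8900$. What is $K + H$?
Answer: $2138$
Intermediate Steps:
$K = -6762$ ($K = 147 \left(-46\right) = -6762$)
$K + H = -6762 + 8900 = 2138$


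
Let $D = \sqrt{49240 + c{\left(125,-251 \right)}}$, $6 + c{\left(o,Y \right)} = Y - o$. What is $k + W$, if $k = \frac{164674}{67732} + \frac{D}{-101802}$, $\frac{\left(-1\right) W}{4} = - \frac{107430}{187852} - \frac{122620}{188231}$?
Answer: $\frac{7640279592663}{1043107309454} - \frac{\sqrt{48858}}{101802} \approx 7.3224$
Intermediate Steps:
$c{\left(o,Y \right)} = -6 + Y - o$ ($c{\left(o,Y \right)} = -6 + \left(Y - o\right) = -6 + Y - o$)
$W = \frac{43256068570}{8839892453}$ ($W = - 4 \left(- \frac{107430}{187852} - \frac{122620}{188231}\right) = - 4 \left(\left(-107430\right) \frac{1}{187852} - \frac{122620}{188231}\right) = - 4 \left(- \frac{53715}{93926} - \frac{122620}{188231}\right) = \left(-4\right) \left(- \frac{21628034285}{17679784906}\right) = \frac{43256068570}{8839892453} \approx 4.8933$)
$D = \sqrt{48858}$ ($D = \sqrt{49240 - 382} = \sqrt{48858} \approx 221.04$)
$k = \frac{82337}{33866} - \frac{\sqrt{48858}}{101802}$ ($k = \frac{164674}{67732} + \frac{\sqrt{48858}}{-101802} = 164674 \cdot \frac{1}{67732} + \sqrt{48858} \left(- \frac{1}{101802}\right) = \frac{82337}{33866} - \frac{\sqrt{48858}}{101802} \approx 2.4291$)
$k + W = \left(\frac{82337}{33866} - \frac{\sqrt{48858}}{101802}\right) + \frac{43256068570}{8839892453} = \frac{7640279592663}{1043107309454} - \frac{\sqrt{48858}}{101802}$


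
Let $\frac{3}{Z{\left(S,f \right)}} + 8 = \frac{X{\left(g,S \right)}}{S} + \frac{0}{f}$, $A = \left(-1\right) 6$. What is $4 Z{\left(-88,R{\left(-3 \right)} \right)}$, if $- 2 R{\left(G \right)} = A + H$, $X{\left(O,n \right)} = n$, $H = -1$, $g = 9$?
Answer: $- \frac{12}{7} \approx -1.7143$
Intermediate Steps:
$A = -6$
$R{\left(G \right)} = \frac{7}{2}$ ($R{\left(G \right)} = - \frac{-6 - 1}{2} = \left(- \frac{1}{2}\right) \left(-7\right) = \frac{7}{2}$)
$Z{\left(S,f \right)} = - \frac{3}{7}$ ($Z{\left(S,f \right)} = \frac{3}{-8 + \left(\frac{S}{S} + \frac{0}{f}\right)} = \frac{3}{-8 + \left(1 + 0\right)} = \frac{3}{-8 + 1} = \frac{3}{-7} = 3 \left(- \frac{1}{7}\right) = - \frac{3}{7}$)
$4 Z{\left(-88,R{\left(-3 \right)} \right)} = 4 \left(- \frac{3}{7}\right) = - \frac{12}{7}$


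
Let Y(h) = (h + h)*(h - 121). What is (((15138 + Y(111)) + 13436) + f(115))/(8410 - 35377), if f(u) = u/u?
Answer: -8785/8989 ≈ -0.97731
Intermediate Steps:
f(u) = 1
Y(h) = 2*h*(-121 + h) (Y(h) = (2*h)*(-121 + h) = 2*h*(-121 + h))
(((15138 + Y(111)) + 13436) + f(115))/(8410 - 35377) = (((15138 + 2*111*(-121 + 111)) + 13436) + 1)/(8410 - 35377) = (((15138 + 2*111*(-10)) + 13436) + 1)/(-26967) = (((15138 - 2220) + 13436) + 1)*(-1/26967) = ((12918 + 13436) + 1)*(-1/26967) = (26354 + 1)*(-1/26967) = 26355*(-1/26967) = -8785/8989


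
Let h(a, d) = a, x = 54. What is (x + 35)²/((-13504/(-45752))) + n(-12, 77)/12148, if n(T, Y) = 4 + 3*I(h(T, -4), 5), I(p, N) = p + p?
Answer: 137576675667/5126456 ≈ 26837.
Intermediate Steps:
I(p, N) = 2*p
n(T, Y) = 4 + 6*T (n(T, Y) = 4 + 3*(2*T) = 4 + 6*T)
(x + 35)²/((-13504/(-45752))) + n(-12, 77)/12148 = (54 + 35)²/((-13504/(-45752))) + (4 + 6*(-12))/12148 = 89²/((-13504*(-1/45752))) + (4 - 72)*(1/12148) = 7921/(1688/5719) - 68*1/12148 = 7921*(5719/1688) - 17/3037 = 45300199/1688 - 17/3037 = 137576675667/5126456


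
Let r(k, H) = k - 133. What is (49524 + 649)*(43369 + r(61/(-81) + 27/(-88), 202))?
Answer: 15462247556969/7128 ≈ 2.1692e+9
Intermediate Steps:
r(k, H) = -133 + k
(49524 + 649)*(43369 + r(61/(-81) + 27/(-88), 202)) = (49524 + 649)*(43369 + (-133 + (61/(-81) + 27/(-88)))) = 50173*(43369 + (-133 + (61*(-1/81) + 27*(-1/88)))) = 50173*(43369 + (-133 + (-61/81 - 27/88))) = 50173*(43369 + (-133 - 7555/7128)) = 50173*(43369 - 955579/7128) = 50173*(308178653/7128) = 15462247556969/7128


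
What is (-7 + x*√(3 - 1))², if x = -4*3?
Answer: 337 + 168*√2 ≈ 574.59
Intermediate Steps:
x = -12
(-7 + x*√(3 - 1))² = (-7 - 12*√(3 - 1))² = (-7 - 12*√2)²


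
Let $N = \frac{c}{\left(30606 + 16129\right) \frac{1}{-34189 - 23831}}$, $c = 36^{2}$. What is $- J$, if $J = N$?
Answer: $\frac{15038784}{9347} \approx 1608.9$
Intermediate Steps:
$c = 1296$
$N = - \frac{15038784}{9347}$ ($N = \frac{1296}{\left(30606 + 16129\right) \frac{1}{-34189 - 23831}} = \frac{1296}{46735 \frac{1}{-58020}} = \frac{1296}{46735 \left(- \frac{1}{58020}\right)} = \frac{1296}{- \frac{9347}{11604}} = 1296 \left(- \frac{11604}{9347}\right) = - \frac{15038784}{9347} \approx -1608.9$)
$J = - \frac{15038784}{9347} \approx -1608.9$
$- J = \left(-1\right) \left(- \frac{15038784}{9347}\right) = \frac{15038784}{9347}$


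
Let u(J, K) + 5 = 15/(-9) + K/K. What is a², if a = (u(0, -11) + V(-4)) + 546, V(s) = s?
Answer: 2588881/9 ≈ 2.8765e+5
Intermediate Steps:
u(J, K) = -17/3 (u(J, K) = -5 + (15/(-9) + K/K) = -5 + (15*(-⅑) + 1) = -5 + (-5/3 + 1) = -5 - ⅔ = -17/3)
a = 1609/3 (a = (-17/3 - 4) + 546 = -29/3 + 546 = 1609/3 ≈ 536.33)
a² = (1609/3)² = 2588881/9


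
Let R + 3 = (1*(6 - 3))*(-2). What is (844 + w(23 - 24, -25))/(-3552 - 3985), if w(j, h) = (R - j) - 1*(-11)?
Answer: -847/7537 ≈ -0.11238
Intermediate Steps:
R = -9 (R = -3 + (1*(6 - 3))*(-2) = -3 + (1*3)*(-2) = -3 + 3*(-2) = -3 - 6 = -9)
w(j, h) = 2 - j (w(j, h) = (-9 - j) - 1*(-11) = (-9 - j) + 11 = 2 - j)
(844 + w(23 - 24, -25))/(-3552 - 3985) = (844 + (2 - (23 - 24)))/(-3552 - 3985) = (844 + (2 - 1*(-1)))/(-7537) = (844 + (2 + 1))*(-1/7537) = (844 + 3)*(-1/7537) = 847*(-1/7537) = -847/7537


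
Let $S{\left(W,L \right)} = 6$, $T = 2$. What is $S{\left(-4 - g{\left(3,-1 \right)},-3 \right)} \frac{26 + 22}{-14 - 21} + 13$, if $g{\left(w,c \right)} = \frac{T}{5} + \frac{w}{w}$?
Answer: $\frac{167}{35} \approx 4.7714$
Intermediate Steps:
$g{\left(w,c \right)} = \frac{7}{5}$ ($g{\left(w,c \right)} = \frac{2}{5} + \frac{w}{w} = 2 \cdot \frac{1}{5} + 1 = \frac{2}{5} + 1 = \frac{7}{5}$)
$S{\left(-4 - g{\left(3,-1 \right)},-3 \right)} \frac{26 + 22}{-14 - 21} + 13 = 6 \frac{26 + 22}{-14 - 21} + 13 = 6 \frac{48}{-35} + 13 = 6 \cdot 48 \left(- \frac{1}{35}\right) + 13 = 6 \left(- \frac{48}{35}\right) + 13 = - \frac{288}{35} + 13 = \frac{167}{35}$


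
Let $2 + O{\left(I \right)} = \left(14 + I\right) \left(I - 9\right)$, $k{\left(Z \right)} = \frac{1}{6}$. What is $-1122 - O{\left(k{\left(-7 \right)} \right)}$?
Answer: $- \frac{35815}{36} \approx -994.86$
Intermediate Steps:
$k{\left(Z \right)} = \frac{1}{6}$
$O{\left(I \right)} = -2 + \left(-9 + I\right) \left(14 + I\right)$ ($O{\left(I \right)} = -2 + \left(14 + I\right) \left(I - 9\right) = -2 + \left(14 + I\right) \left(-9 + I\right) = -2 + \left(-9 + I\right) \left(14 + I\right)$)
$-1122 - O{\left(k{\left(-7 \right)} \right)} = -1122 - \left(-128 + \left(\frac{1}{6}\right)^{2} + 5 \cdot \frac{1}{6}\right) = -1122 - \left(-128 + \frac{1}{36} + \frac{5}{6}\right) = -1122 - - \frac{4577}{36} = -1122 + \frac{4577}{36} = - \frac{35815}{36}$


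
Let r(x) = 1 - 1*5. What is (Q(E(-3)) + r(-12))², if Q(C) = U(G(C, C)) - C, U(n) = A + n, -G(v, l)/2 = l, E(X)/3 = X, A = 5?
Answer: 784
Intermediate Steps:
E(X) = 3*X
G(v, l) = -2*l
U(n) = 5 + n
r(x) = -4 (r(x) = 1 - 5 = -4)
Q(C) = 5 - 3*C (Q(C) = (5 - 2*C) - C = 5 - 3*C)
(Q(E(-3)) + r(-12))² = ((5 - 9*(-3)) - 4)² = ((5 - 3*(-9)) - 4)² = ((5 + 27) - 4)² = (32 - 4)² = 28² = 784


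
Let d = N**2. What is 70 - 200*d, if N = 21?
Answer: -88130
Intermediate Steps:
d = 441 (d = 21**2 = 441)
70 - 200*d = 70 - 200*441 = 70 - 88200 = -88130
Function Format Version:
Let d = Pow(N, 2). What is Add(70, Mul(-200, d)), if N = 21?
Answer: -88130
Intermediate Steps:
d = 441 (d = Pow(21, 2) = 441)
Add(70, Mul(-200, d)) = Add(70, Mul(-200, 441)) = Add(70, -88200) = -88130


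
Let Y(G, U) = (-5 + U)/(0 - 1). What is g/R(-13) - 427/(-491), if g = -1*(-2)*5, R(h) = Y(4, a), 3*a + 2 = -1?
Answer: 3736/1473 ≈ 2.5363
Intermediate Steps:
a = -1 (a = -⅔ + (⅓)*(-1) = -⅔ - ⅓ = -1)
Y(G, U) = 5 - U (Y(G, U) = (-5 + U)/(-1) = (-5 + U)*(-1) = 5 - U)
R(h) = 6 (R(h) = 5 - 1*(-1) = 5 + 1 = 6)
g = 10 (g = 2*5 = 10)
g/R(-13) - 427/(-491) = 10/6 - 427/(-491) = 10*(⅙) - 427*(-1/491) = 5/3 + 427/491 = 3736/1473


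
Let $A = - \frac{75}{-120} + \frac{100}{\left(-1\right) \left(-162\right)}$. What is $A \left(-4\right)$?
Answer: $- \frac{805}{162} \approx -4.9691$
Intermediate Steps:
$A = \frac{805}{648}$ ($A = \left(-75\right) \left(- \frac{1}{120}\right) + \frac{100}{162} = \frac{5}{8} + 100 \cdot \frac{1}{162} = \frac{5}{8} + \frac{50}{81} = \frac{805}{648} \approx 1.2423$)
$A \left(-4\right) = \frac{805}{648} \left(-4\right) = - \frac{805}{162}$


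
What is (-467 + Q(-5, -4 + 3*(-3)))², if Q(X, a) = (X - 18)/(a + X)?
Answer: 70274689/324 ≈ 2.1690e+5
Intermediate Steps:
Q(X, a) = (-18 + X)/(X + a)
(-467 + Q(-5, -4 + 3*(-3)))² = (-467 + (-18 - 5)/(-5 + (-4 + 3*(-3))))² = (-467 - 23/(-5 + (-4 - 9)))² = (-467 - 23/(-5 - 13))² = (-467 - 23/(-18))² = (-467 - 1/18*(-23))² = (-467 + 23/18)² = (-8383/18)² = 70274689/324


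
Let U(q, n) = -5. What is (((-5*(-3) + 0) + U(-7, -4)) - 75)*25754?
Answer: -1674010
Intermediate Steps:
(((-5*(-3) + 0) + U(-7, -4)) - 75)*25754 = (((-5*(-3) + 0) - 5) - 75)*25754 = (((15 + 0) - 5) - 75)*25754 = ((15 - 5) - 75)*25754 = (10 - 75)*25754 = -65*25754 = -1674010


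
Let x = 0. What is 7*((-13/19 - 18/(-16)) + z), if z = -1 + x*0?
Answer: -595/152 ≈ -3.9145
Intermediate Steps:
z = -1 (z = -1 + 0*0 = -1 + 0 = -1)
7*((-13/19 - 18/(-16)) + z) = 7*((-13/19 - 18/(-16)) - 1) = 7*((-13*1/19 - 18*(-1/16)) - 1) = 7*((-13/19 + 9/8) - 1) = 7*(67/152 - 1) = 7*(-85/152) = -595/152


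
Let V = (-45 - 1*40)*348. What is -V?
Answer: 29580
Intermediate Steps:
V = -29580 (V = (-45 - 40)*348 = -85*348 = -29580)
-V = -1*(-29580) = 29580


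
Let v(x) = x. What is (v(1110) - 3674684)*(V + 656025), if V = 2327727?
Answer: -10961033769648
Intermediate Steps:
(v(1110) - 3674684)*(V + 656025) = (1110 - 3674684)*(2327727 + 656025) = -3673574*2983752 = -10961033769648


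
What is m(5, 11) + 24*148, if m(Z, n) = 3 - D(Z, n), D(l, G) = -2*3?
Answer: 3561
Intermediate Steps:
D(l, G) = -6
m(Z, n) = 9 (m(Z, n) = 3 - 1*(-6) = 3 + 6 = 9)
m(5, 11) + 24*148 = 9 + 24*148 = 9 + 3552 = 3561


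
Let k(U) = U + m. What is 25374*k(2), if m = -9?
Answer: -177618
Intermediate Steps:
k(U) = -9 + U (k(U) = U - 9 = -9 + U)
25374*k(2) = 25374*(-9 + 2) = 25374*(-7) = -177618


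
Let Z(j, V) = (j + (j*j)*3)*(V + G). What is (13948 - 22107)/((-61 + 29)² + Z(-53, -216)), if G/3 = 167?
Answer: -8159/2387614 ≈ -0.0034172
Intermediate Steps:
G = 501 (G = 3*167 = 501)
Z(j, V) = (501 + V)*(j + 3*j²) (Z(j, V) = (j + (j*j)*3)*(V + 501) = (j + j²*3)*(501 + V) = (j + 3*j²)*(501 + V) = (501 + V)*(j + 3*j²))
(13948 - 22107)/((-61 + 29)² + Z(-53, -216)) = (13948 - 22107)/((-61 + 29)² - 53*(501 - 216 + 1503*(-53) + 3*(-216)*(-53))) = -8159/((-32)² - 53*(501 - 216 - 79659 + 34344)) = -8159/(1024 - 53*(-45030)) = -8159/(1024 + 2386590) = -8159/2387614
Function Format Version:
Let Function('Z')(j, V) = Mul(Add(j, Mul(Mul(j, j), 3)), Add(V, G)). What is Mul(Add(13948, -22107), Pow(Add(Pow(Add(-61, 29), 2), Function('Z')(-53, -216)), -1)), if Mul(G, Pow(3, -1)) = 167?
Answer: Rational(-8159, 2387614) ≈ -0.0034172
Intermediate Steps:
G = 501 (G = Mul(3, 167) = 501)
Function('Z')(j, V) = Mul(Add(501, V), Add(j, Mul(3, Pow(j, 2)))) (Function('Z')(j, V) = Mul(Add(j, Mul(Mul(j, j), 3)), Add(V, 501)) = Mul(Add(j, Mul(Pow(j, 2), 3)), Add(501, V)) = Mul(Add(j, Mul(3, Pow(j, 2))), Add(501, V)) = Mul(Add(501, V), Add(j, Mul(3, Pow(j, 2)))))
Mul(Add(13948, -22107), Pow(Add(Pow(Add(-61, 29), 2), Function('Z')(-53, -216)), -1)) = Mul(Add(13948, -22107), Pow(Add(Pow(Add(-61, 29), 2), Mul(-53, Add(501, -216, Mul(1503, -53), Mul(3, -216, -53)))), -1)) = Mul(-8159, Pow(Add(Pow(-32, 2), Mul(-53, Add(501, -216, -79659, 34344))), -1)) = Mul(-8159, Pow(Add(1024, Mul(-53, -45030)), -1)) = Mul(-8159, Pow(Add(1024, 2386590), -1)) = Mul(-8159, Pow(2387614, -1)) = Mul(-8159, Rational(1, 2387614)) = Rational(-8159, 2387614)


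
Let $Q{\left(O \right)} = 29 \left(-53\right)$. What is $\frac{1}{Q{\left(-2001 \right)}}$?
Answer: $- \frac{1}{1537} \approx -0.00065062$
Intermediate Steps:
$Q{\left(O \right)} = -1537$
$\frac{1}{Q{\left(-2001 \right)}} = \frac{1}{-1537} = - \frac{1}{1537}$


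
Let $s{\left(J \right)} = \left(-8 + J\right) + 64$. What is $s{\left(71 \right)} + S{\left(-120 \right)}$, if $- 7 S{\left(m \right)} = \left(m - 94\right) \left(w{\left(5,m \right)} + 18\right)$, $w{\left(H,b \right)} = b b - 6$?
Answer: $\frac{3085057}{7} \approx 4.4072 \cdot 10^{5}$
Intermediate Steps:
$s{\left(J \right)} = 56 + J$
$w{\left(H,b \right)} = -6 + b^{2}$ ($w{\left(H,b \right)} = b^{2} - 6 = -6 + b^{2}$)
$S{\left(m \right)} = - \frac{\left(-94 + m\right) \left(12 + m^{2}\right)}{7}$ ($S{\left(m \right)} = - \frac{\left(m - 94\right) \left(\left(-6 + m^{2}\right) + 18\right)}{7} = - \frac{\left(-94 + m\right) \left(12 + m^{2}\right)}{7}$)
$s{\left(71 \right)} + S{\left(-120 \right)} = \left(56 + 71\right) + \left(\frac{1128}{7} - - \frac{1440}{7} - \frac{\left(-120\right)^{3}}{7} + \frac{94 \left(-120\right)^{2}}{7}\right) = 127 + \left(\frac{1128}{7} + \frac{1440}{7} - - \frac{1728000}{7} + \frac{94}{7} \cdot 14400\right) = 127 + \left(\frac{1128}{7} + \frac{1440}{7} + \frac{1728000}{7} + \frac{1353600}{7}\right) = 127 + \frac{3084168}{7} = \frac{3085057}{7}$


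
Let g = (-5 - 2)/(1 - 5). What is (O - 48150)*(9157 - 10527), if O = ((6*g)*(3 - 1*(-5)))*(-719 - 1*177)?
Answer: 169077180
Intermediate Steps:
g = 7/4 (g = -7/(-4) = -7*(-¼) = 7/4 ≈ 1.7500)
O = -75264 (O = ((6*(7/4))*(3 - 1*(-5)))*(-719 - 1*177) = (21*(3 + 5)/2)*(-719 - 177) = ((21/2)*8)*(-896) = 84*(-896) = -75264)
(O - 48150)*(9157 - 10527) = (-75264 - 48150)*(9157 - 10527) = -123414*(-1370) = 169077180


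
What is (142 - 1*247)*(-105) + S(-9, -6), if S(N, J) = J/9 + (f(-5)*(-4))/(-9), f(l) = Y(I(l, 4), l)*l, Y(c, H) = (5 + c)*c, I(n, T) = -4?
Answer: 99299/9 ≈ 11033.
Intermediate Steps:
Y(c, H) = c*(5 + c)
f(l) = -4*l (f(l) = (-4*(5 - 4))*l = (-4*1)*l = -4*l)
S(N, J) = 80/9 + J/9 (S(N, J) = J/9 + (-4*(-5)*(-4))/(-9) = J*(1/9) + (20*(-4))*(-1/9) = J/9 - 80*(-1/9) = J/9 + 80/9 = 80/9 + J/9)
(142 - 1*247)*(-105) + S(-9, -6) = (142 - 1*247)*(-105) + (80/9 + (1/9)*(-6)) = (142 - 247)*(-105) + (80/9 - 2/3) = -105*(-105) + 74/9 = 11025 + 74/9 = 99299/9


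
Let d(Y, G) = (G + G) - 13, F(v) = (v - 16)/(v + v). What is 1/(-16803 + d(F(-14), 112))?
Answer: -1/16592 ≈ -6.0270e-5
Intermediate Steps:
F(v) = (-16 + v)/(2*v) (F(v) = (-16 + v)/((2*v)) = (-16 + v)*(1/(2*v)) = (-16 + v)/(2*v))
d(Y, G) = -13 + 2*G (d(Y, G) = 2*G - 13 = -13 + 2*G)
1/(-16803 + d(F(-14), 112)) = 1/(-16803 + (-13 + 2*112)) = 1/(-16803 + (-13 + 224)) = 1/(-16803 + 211) = 1/(-16592) = -1/16592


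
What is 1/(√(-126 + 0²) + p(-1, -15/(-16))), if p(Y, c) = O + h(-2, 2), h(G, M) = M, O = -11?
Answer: -1/23 - I*√14/69 ≈ -0.043478 - 0.054227*I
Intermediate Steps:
p(Y, c) = -9 (p(Y, c) = -11 + 2 = -9)
1/(√(-126 + 0²) + p(-1, -15/(-16))) = 1/(√(-126 + 0²) - 9) = 1/(√(-126 + 0) - 9) = 1/(√(-126) - 9) = 1/(3*I*√14 - 9) = 1/(-9 + 3*I*√14)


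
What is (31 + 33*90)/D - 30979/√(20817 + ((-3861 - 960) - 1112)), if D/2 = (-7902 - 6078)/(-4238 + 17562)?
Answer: -359023898/213195 ≈ -1684.0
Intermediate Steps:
D = -6990/3331 (D = 2*((-7902 - 6078)/(-4238 + 17562)) = 2*(-13980/13324) = 2*(-13980*1/13324) = 2*(-3495/3331) = -6990/3331 ≈ -2.0985)
(31 + 33*90)/D - 30979/√(20817 + ((-3861 - 960) - 1112)) = (31 + 33*90)/(-6990/3331) - 30979/√(20817 + ((-3861 - 960) - 1112)) = (31 + 2970)*(-3331/6990) - 30979/√(20817 + (-4821 - 1112)) = 3001*(-3331/6990) - 30979/√(20817 - 5933) = -9996331/6990 - 30979/(√14884) = -9996331/6990 - 30979/122 = -359023898/213195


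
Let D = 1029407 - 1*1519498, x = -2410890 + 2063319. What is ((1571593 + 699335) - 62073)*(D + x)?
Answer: -1850273897010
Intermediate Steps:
x = -347571
D = -490091 (D = 1029407 - 1519498 = -490091)
((1571593 + 699335) - 62073)*(D + x) = ((1571593 + 699335) - 62073)*(-490091 - 347571) = (2270928 - 62073)*(-837662) = 2208855*(-837662) = -1850273897010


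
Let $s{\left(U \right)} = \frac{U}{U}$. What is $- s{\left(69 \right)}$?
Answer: $-1$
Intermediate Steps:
$s{\left(U \right)} = 1$
$- s{\left(69 \right)} = \left(-1\right) 1 = -1$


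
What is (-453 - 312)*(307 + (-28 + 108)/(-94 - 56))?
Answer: -234447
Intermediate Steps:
(-453 - 312)*(307 + (-28 + 108)/(-94 - 56)) = -765*(307 + 80/(-150)) = -765*(307 + 80*(-1/150)) = -765*(307 - 8/15) = -765*4597/15 = -234447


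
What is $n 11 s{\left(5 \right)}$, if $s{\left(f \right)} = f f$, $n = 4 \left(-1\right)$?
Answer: $-1100$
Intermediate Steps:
$n = -4$
$s{\left(f \right)} = f^{2}$
$n 11 s{\left(5 \right)} = \left(-4\right) 11 \cdot 5^{2} = \left(-44\right) 25 = -1100$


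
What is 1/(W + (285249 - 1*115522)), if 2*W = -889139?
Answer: -2/549685 ≈ -3.6384e-6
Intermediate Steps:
W = -889139/2 (W = (½)*(-889139) = -889139/2 ≈ -4.4457e+5)
1/(W + (285249 - 1*115522)) = 1/(-889139/2 + (285249 - 1*115522)) = 1/(-889139/2 + (285249 - 115522)) = 1/(-889139/2 + 169727) = 1/(-549685/2) = -2/549685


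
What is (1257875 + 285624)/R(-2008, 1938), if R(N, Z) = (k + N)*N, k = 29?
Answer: 1543499/3973832 ≈ 0.38842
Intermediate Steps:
R(N, Z) = N*(29 + N) (R(N, Z) = (29 + N)*N = N*(29 + N))
(1257875 + 285624)/R(-2008, 1938) = (1257875 + 285624)/((-2008*(29 - 2008))) = 1543499/((-2008*(-1979))) = 1543499/3973832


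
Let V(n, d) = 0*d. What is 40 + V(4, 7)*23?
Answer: 40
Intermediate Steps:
V(n, d) = 0
40 + V(4, 7)*23 = 40 + 0*23 = 40 + 0 = 40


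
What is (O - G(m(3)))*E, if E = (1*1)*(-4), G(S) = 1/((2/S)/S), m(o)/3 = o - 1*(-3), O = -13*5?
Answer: 908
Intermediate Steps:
O = -65
m(o) = 9 + 3*o (m(o) = 3*(o - 1*(-3)) = 3*(o + 3) = 3*(3 + o) = 9 + 3*o)
G(S) = S²/2 (G(S) = 1/(2/S²) = S²/2)
E = -4 (E = 1*(-4) = -4)
(O - G(m(3)))*E = (-65 - (9 + 3*3)²/2)*(-4) = (-65 - (9 + 9)²/2)*(-4) = (-65 - 18²/2)*(-4) = (-65 - 324/2)*(-4) = (-65 - 1*162)*(-4) = (-65 - 162)*(-4) = -227*(-4) = 908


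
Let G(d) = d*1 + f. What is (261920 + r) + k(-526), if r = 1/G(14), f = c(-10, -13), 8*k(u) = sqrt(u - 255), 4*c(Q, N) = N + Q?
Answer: 8643364/33 + I*sqrt(781)/8 ≈ 2.6192e+5 + 3.4933*I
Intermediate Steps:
c(Q, N) = N/4 + Q/4 (c(Q, N) = (N + Q)/4 = N/4 + Q/4)
k(u) = sqrt(-255 + u)/8 (k(u) = sqrt(u - 255)/8 = sqrt(-255 + u)/8)
f = -23/4 (f = (1/4)*(-13) + (1/4)*(-10) = -13/4 - 5/2 = -23/4 ≈ -5.7500)
G(d) = -23/4 + d (G(d) = d*1 - 23/4 = d - 23/4 = -23/4 + d)
r = 4/33 (r = 1/(-23/4 + 14) = 1/(33/4) = 4/33 ≈ 0.12121)
(261920 + r) + k(-526) = (261920 + 4/33) + sqrt(-255 - 526)/8 = 8643364/33 + sqrt(-781)/8 = 8643364/33 + (I*sqrt(781))/8 = 8643364/33 + I*sqrt(781)/8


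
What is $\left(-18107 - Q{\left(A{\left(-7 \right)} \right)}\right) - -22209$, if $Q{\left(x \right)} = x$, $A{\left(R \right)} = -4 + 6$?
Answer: $4100$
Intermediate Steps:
$A{\left(R \right)} = 2$
$\left(-18107 - Q{\left(A{\left(-7 \right)} \right)}\right) - -22209 = \left(-18107 - 2\right) - -22209 = \left(-18107 - 2\right) + 22209 = -18109 + 22209 = 4100$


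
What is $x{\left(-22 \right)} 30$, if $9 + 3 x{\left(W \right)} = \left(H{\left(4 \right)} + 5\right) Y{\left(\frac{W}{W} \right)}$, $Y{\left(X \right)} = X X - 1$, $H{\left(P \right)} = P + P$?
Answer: $-90$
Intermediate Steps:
$H{\left(P \right)} = 2 P$
$Y{\left(X \right)} = -1 + X^{2}$ ($Y{\left(X \right)} = X^{2} - 1 = -1 + X^{2}$)
$x{\left(W \right)} = -3$ ($x{\left(W \right)} = -3 + \frac{\left(2 \cdot 4 + 5\right) \left(-1 + \left(\frac{W}{W}\right)^{2}\right)}{3} = -3 + \frac{\left(8 + 5\right) \left(-1 + 1^{2}\right)}{3} = -3 + \frac{13 \left(-1 + 1\right)}{3} = -3 + \frac{13 \cdot 0}{3} = -3 + \frac{1}{3} \cdot 0 = -3 + 0 = -3$)
$x{\left(-22 \right)} 30 = \left(-3\right) 30 = -90$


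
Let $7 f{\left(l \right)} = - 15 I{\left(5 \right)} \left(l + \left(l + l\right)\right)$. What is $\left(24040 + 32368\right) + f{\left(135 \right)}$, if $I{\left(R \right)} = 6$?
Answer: $\frac{358406}{7} \approx 51201.0$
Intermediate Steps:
$f{\left(l \right)} = - \frac{270 l}{7}$ ($f{\left(l \right)} = \frac{\left(-15\right) 6 \left(l + \left(l + l\right)\right)}{7} = \frac{\left(-15\right) 6 \left(l + 2 l\right)}{7} = \frac{\left(-15\right) 6 \cdot 3 l}{7} = \frac{\left(-15\right) 18 l}{7} = \frac{\left(-270\right) l}{7} = - \frac{270 l}{7}$)
$\left(24040 + 32368\right) + f{\left(135 \right)} = \left(24040 + 32368\right) - \frac{36450}{7} = 56408 - \frac{36450}{7} = \frac{358406}{7}$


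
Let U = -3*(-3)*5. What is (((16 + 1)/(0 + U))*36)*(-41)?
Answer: -2788/5 ≈ -557.60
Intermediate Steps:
U = 45 (U = 9*5 = 45)
(((16 + 1)/(0 + U))*36)*(-41) = (((16 + 1)/(0 + 45))*36)*(-41) = ((17/45)*36)*(-41) = (68/5)*(-41) = -2788/5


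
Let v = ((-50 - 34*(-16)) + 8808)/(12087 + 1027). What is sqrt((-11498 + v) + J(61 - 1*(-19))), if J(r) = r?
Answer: 5*I*sqrt(19635113539)/6557 ≈ 106.85*I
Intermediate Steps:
v = 4651/6557 (v = ((-50 + 544) + 8808)/13114 = (494 + 8808)*(1/13114) = 9302*(1/13114) = 4651/6557 ≈ 0.70932)
sqrt((-11498 + v) + J(61 - 1*(-19))) = sqrt((-11498 + 4651/6557) + (61 - 1*(-19))) = sqrt(-75387735/6557 + (61 + 19)) = sqrt(-75387735/6557 + 80) = sqrt(-74863175/6557) = 5*I*sqrt(19635113539)/6557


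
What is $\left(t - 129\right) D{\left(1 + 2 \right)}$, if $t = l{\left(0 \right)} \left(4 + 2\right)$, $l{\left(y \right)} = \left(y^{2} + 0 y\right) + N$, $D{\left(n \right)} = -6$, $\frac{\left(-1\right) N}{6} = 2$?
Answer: $1206$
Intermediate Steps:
$N = -12$ ($N = \left(-6\right) 2 = -12$)
$l{\left(y \right)} = -12 + y^{2}$ ($l{\left(y \right)} = \left(y^{2} + 0 y\right) - 12 = \left(y^{2} + 0\right) - 12 = y^{2} - 12 = -12 + y^{2}$)
$t = -72$ ($t = \left(-12 + 0^{2}\right) \left(4 + 2\right) = \left(-12 + 0\right) 6 = \left(-12\right) 6 = -72$)
$\left(t - 129\right) D{\left(1 + 2 \right)} = \left(-72 - 129\right) \left(-6\right) = \left(-201\right) \left(-6\right) = 1206$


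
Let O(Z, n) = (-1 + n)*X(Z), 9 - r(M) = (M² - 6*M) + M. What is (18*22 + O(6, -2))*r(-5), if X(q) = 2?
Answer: -15990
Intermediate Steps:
r(M) = 9 - M² + 5*M (r(M) = 9 - ((M² - 6*M) + M) = 9 - (M² - 5*M) = 9 + (-M² + 5*M) = 9 - M² + 5*M)
O(Z, n) = -2 + 2*n (O(Z, n) = (-1 + n)*2 = -2 + 2*n)
(18*22 + O(6, -2))*r(-5) = (18*22 + (-2 + 2*(-2)))*(9 - 1*(-5)² + 5*(-5)) = (396 + (-2 - 4))*(9 - 1*25 - 25) = (396 - 6)*(9 - 25 - 25) = 390*(-41) = -15990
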